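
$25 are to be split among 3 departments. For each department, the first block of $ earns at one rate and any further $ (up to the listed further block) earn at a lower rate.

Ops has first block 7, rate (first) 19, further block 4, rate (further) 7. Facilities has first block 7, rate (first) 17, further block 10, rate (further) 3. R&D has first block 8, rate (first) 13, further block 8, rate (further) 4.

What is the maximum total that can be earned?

Order all 6 blocks by rate: Ops/T1 19 > Facilities/T1 17 > R&D/T1 13 > Ops/T2 7 > R&D/T2 4 > Facilities/T2 3.
Ops/T1 (19): +7 → 18 left.
Fill Facilities T1 block (7 at 17) → 11 left.
R&D/T1 (13): +8 → 3 left.
Ops/T2: +3 of 4 at 7; pool empty.
Total = 19×7 + 17×7 + 13×8 + 7×3 = 377.

377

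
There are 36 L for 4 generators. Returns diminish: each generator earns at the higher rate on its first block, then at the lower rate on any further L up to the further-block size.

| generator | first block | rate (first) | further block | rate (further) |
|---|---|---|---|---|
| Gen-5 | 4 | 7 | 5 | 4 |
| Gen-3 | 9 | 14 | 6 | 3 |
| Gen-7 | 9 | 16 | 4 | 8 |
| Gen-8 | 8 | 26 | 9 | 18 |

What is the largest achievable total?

Treat each block as its own option and order by rate: Gen-8/first 26 > Gen-8/second 18 > Gen-7/first 16 > Gen-3/first 14 > Gen-7/second 8 > Gen-5/first 7 > Gen-5/second 4 > Gen-3/second 3.
Gen-8/first (26): +8 ; 28 left.
Gen-8/second (18): +9 ; 19 left.
Fill Gen-7 first block (9 at 16) ; 10 left.
Fill Gen-3 first block (9 at 14) ; 1 left.
Gen-7 second at 8: only 1 left, fill 1.
Total = 26×8 + 18×9 + 16×9 + 14×9 + 8×1 = 648.

648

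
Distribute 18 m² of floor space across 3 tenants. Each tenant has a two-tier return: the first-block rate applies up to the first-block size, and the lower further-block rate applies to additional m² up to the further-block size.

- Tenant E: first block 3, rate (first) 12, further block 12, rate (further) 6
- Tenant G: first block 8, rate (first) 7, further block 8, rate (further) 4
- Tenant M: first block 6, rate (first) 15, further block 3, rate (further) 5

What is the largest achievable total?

188

Order all 6 blocks by rate: Tenant M/T1 15 > Tenant E/T1 12 > Tenant G/T1 7 > Tenant E/T2 6 > Tenant M/T2 5 > Tenant G/T2 4.
Tenant M T1 at 15: fill all 6 ; 12 left.
Fill Tenant E T1 block (3 at 12) ; 9 left.
Tenant G T1 at 7: fill all 8 ; 1 left.
1 remain; put them into Tenant E T2 at 6.
Total = 15×6 + 12×3 + 7×8 + 6×1 = 188.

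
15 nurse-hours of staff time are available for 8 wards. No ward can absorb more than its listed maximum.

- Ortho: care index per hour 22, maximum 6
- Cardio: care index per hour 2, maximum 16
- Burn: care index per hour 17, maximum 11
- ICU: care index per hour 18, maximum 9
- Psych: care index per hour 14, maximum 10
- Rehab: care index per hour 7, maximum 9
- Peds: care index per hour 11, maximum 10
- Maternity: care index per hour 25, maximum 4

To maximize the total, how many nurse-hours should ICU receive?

5

Highest care index per hour first: Maternity 25 > Ortho 22 > ICU 18 > Burn 17 > Psych 14 > Peds 11 > Rehab 7 > Cardio 2.
Maternity takes 4 to reach its cap of 4 — 11 left.
Ortho takes 6 to reach its cap of 6 — 5 left.
ICU has room for 9 but only 5 remain, so it gets 5.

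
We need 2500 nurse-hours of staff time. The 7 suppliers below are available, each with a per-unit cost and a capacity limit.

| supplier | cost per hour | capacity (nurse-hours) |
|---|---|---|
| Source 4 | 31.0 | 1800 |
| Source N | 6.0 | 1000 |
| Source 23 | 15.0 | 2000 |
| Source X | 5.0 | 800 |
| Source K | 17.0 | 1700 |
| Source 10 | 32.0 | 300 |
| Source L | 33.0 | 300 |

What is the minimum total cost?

20500

Cheapest first:
Source X (5.0): use full 800 ; 1700 nurse-hours to go.
Source N at 6.0: take all 1000 nurse-hours ; 700 still needed.
Take 700 from Source 23 at 15.0 to finish.
Source K, Source 4, Source 10, Source L: unused.
Cost = 800×5.0 + 1000×6.0 + 700×15.0 = 20500.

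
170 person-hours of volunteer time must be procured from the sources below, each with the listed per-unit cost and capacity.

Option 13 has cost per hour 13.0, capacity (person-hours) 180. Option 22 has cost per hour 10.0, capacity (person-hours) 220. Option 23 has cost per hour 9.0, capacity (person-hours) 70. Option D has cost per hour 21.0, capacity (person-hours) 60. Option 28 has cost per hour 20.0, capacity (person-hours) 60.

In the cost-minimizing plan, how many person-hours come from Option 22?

Fill from the cheapest source first.
Option 23 at 9.0: take all 70 person-hours → 100 still needed.
Take 100 from Option 22 at 10.0 to finish.
Option 13, Option 28, Option D: unused.

100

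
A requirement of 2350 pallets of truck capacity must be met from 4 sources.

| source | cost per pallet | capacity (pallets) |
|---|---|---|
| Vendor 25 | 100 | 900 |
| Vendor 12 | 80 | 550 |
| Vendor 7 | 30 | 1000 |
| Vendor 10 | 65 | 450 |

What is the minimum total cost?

138250

Cheapest first:
Vendor 7 (30): use full 1000 — 1350 pallets to go.
Vendor 10 (65): use full 450 — 900 pallets to go.
Take 550 from Vendor 12 at 80 — need 350 more.
Take 350 from Vendor 25 at 100 to finish.
Cost = 1000×30 + 450×65 + 550×80 + 350×100 = 138250.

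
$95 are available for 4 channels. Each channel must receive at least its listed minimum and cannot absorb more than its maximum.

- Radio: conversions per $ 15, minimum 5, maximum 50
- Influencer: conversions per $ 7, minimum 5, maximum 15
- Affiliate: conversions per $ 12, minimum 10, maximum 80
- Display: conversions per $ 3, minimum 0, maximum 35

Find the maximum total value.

Meeting every minimum uses 5+5+10+0 = 20 $, leaving 75.
Highest conversions per $ first: Radio 15 > Affiliate 12 > Influencer 7 > Display 3.
Radio takes 45 more to reach its cap of 50 ; 30 left.
Affiliate: +30 (room for 70) → 40. Pool exhausted.
Total = 15×50 + 7×5 + 12×40 = 1265.

1265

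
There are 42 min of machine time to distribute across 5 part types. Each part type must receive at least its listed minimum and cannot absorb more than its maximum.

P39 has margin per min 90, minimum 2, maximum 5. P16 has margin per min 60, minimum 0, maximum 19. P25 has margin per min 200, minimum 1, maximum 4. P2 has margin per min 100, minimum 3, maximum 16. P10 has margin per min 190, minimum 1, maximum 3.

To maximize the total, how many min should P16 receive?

Meeting every minimum uses 2+0+1+3+1 = 7 min, leaving 35.
Highest margin per min first: P25 200 > P10 190 > P2 100 > P39 90 > P16 60.
P25 takes 3 more to reach its cap of 4 → 32 left.
P10 takes 2 more to reach its cap of 3 → 30 left.
Give P2 13 more to hit its cap of 16 → 17 left.
P39 takes 3 more to reach its cap of 5 → 14 left.
P16 has room for 19 more but only 14 remain, so it gets 14.

14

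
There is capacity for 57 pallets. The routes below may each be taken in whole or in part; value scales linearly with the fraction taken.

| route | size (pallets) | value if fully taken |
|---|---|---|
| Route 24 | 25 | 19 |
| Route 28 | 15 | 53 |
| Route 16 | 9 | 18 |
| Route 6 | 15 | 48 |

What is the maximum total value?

132.68

Best value per unit of size first: Route 28 53/15≈3.53, Route 6 48/15≈3.2, Route 16 18/9≈2, Route 24 19/25≈0.76.
Route 28: take in full, 15 pallets for value 53 ; 42 left.
Route 6: take in full, 15 pallets for value 48 ; 27 left.
Take all of Route 16 (9 pallets, value 18) ; 18 pallets left.
18 pallets left: a 18/25 share of Route 24 gives 19×18/25 = 13.68.
Total value = 132.68.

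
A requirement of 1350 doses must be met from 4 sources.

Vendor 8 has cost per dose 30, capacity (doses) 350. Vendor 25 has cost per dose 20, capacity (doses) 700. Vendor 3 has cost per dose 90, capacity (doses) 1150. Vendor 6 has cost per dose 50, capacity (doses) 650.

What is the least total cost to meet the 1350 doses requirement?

Fill from the cheapest source first.
Take 700 from Vendor 25 at 20 → need 650 more.
Vendor 8 (30): use full 350 → 300 doses to go.
Vendor 6 at 50: take 300 of its 650 → requirement met.
Vendor 3: unused.
Cost = 700×20 + 350×30 + 300×50 = 39500.

39500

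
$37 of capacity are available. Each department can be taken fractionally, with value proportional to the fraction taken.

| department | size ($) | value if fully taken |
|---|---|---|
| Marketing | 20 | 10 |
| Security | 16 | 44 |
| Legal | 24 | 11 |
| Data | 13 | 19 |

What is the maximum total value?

67

Rank by value-to-size ratio: Security 44/16≈2.75, Data 19/13≈1.46, Marketing 10/20≈0.5, Legal 11/24≈0.458.
Take all of Security (16 $, value 44) — 21 $ left.
Data: take in full, 13 $ for value 19 — 8 left.
8 $ left: a 8/20 share of Marketing gives 10×8/20 = 4.
Total value = 67.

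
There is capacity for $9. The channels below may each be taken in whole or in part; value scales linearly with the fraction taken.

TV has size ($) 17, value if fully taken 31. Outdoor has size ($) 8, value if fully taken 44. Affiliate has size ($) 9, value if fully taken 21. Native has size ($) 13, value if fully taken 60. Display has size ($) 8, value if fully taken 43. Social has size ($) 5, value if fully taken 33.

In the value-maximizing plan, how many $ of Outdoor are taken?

Best value per unit of size first: Social 33/5≈6.6, Outdoor 44/8≈5.5, Display 43/8≈5.38, Native 60/13≈4.62, Affiliate 21/9≈2.33, TV 31/17≈1.82.
Social: take in full, 5 $ for value 33 → 4 left.
4 $ left: a 4/8 share of Outdoor gives 44×4/8 = 22.

4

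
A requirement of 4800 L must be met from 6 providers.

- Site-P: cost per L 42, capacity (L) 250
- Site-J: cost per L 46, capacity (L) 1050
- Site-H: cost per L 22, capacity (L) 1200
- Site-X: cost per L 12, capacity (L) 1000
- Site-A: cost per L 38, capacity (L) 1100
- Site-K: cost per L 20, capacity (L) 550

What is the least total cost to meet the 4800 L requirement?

Fill from the cheapest provider first.
Site-X at 12: take all 1000 L → 3800 still needed.
Take 550 from Site-K at 20 → need 3250 more.
Site-H (22): use full 1200 → 2050 L to go.
Site-A at 38: take all 1100 L → 950 still needed.
Site-P (42): use full 250 → 700 L to go.
Take 700 from Site-J at 46 to finish.
Cost = 1000×12 + 550×20 + 1200×22 + 1100×38 + 250×42 + 700×46 = 133900.

133900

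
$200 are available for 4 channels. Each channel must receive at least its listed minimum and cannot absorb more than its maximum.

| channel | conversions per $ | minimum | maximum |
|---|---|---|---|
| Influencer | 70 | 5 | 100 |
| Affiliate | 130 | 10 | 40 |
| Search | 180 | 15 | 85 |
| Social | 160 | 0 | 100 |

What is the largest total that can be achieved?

32950

Meeting every minimum uses 5+10+15+0 = 30 $, leaving 170.
Highest conversions per $ first: Search 180 > Social 160 > Affiliate 130 > Influencer 70.
Give Search 70 more to hit its cap of 85 → 100 left.
Social: +100 to 100 (cap) → 0 left.
Total = 70×5 + 130×10 + 180×85 + 160×100 = 32950.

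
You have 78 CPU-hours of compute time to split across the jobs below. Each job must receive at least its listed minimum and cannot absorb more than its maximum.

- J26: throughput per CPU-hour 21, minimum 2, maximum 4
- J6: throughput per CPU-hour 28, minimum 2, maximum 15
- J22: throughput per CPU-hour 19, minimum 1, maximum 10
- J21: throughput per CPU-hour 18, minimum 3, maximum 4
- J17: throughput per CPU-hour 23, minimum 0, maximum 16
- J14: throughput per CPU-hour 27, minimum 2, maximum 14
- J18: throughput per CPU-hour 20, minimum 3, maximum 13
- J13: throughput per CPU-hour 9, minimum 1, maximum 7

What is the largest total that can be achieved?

1790

Meeting every minimum uses 2+2+1+3+0+2+3+1 = 14 CPU-hours, leaving 64.
Highest throughput per CPU-hour first: J6 28 > J14 27 > J17 23 > J26 21 > J18 20 > J22 19 > J21 18 > J13 9.
J6 takes 13 more to reach its cap of 15 → 51 left.
J14 takes 12 more to reach its cap of 14 → 39 left.
Give J17 16 more to hit its cap of 16 → 23 left.
Give J26 2 more to hit its cap of 4 → 21 left.
Give J18 10 more to hit its cap of 13 → 11 left.
Give J22 9 more to hit its cap of 10 → 2 left.
Give J21 1 more to hit its cap of 4 → 1 left.
J13 has room for 6 more but only 1 remain, so it gets 2.
Total = 21×4 + 28×15 + 19×10 + 18×4 + 23×16 + 27×14 + 20×13 + 9×2 = 1790.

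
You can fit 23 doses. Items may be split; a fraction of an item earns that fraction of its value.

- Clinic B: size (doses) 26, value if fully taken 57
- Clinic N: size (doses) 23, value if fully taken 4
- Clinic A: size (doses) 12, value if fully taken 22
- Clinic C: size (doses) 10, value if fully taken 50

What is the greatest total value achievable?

78.5

Rank by value-to-size ratio: Clinic C 50/10≈5, Clinic B 57/26≈2.19, Clinic A 22/12≈1.83, Clinic N 4/23≈0.174.
Clinic C: take in full, 10 doses for value 50 → 13 left.
Fill the last 13 doses with part of Clinic B: 13/26 of it earns 28.5.
Total value = 78.5.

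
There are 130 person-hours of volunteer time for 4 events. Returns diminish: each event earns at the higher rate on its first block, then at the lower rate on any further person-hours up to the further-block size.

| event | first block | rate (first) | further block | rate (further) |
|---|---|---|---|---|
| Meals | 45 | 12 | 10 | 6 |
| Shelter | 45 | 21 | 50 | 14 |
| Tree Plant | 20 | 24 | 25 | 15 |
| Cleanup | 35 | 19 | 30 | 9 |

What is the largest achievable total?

Treat each block as its own option and order by rate: Tree Plant/T1 24 > Shelter/T1 21 > Cleanup/T1 19 > Tree Plant/T2 15 > Shelter/T2 14 > Meals/T1 12 > Cleanup/T2 9 > Meals/T2 6.
Tree Plant T1 at 24: fill all 20 → 110 left.
Shelter/T1 (21): +45 → 65 left.
Fill Cleanup T1 block (35 at 19) → 30 left.
Tree Plant T2 at 15: fill all 25 → 5 left.
Shelter/T2: +5 of 50 at 14; pool empty.
Total = 24×20 + 21×45 + 19×35 + 15×25 + 14×5 = 2535.

2535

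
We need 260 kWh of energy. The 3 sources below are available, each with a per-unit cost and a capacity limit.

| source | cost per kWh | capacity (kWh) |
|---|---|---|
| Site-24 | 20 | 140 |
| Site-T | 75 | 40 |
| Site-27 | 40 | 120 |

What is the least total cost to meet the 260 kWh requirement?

7600

Fill from the cheapest source first.
Site-24 (20): use full 140 → 120 kWh to go.
Take 120 from Site-27 at 40 → need 0 more.
Site-T: unused.
Cost = 140×20 + 120×40 = 7600.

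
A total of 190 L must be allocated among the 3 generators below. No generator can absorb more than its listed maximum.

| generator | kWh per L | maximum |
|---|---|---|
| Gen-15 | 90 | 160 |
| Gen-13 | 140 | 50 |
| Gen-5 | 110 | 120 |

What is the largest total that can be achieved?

22000

Highest kWh per L first: Gen-13 140 > Gen-5 110 > Gen-15 90.
Gen-13: +50 to 50 (cap) — 140 left.
Gen-5 takes 120 to reach its cap of 120 — 20 left.
Gen-15 has room for 160 but only 20 remain, so it gets 20.
Total = 90×20 + 140×50 + 110×120 = 22000.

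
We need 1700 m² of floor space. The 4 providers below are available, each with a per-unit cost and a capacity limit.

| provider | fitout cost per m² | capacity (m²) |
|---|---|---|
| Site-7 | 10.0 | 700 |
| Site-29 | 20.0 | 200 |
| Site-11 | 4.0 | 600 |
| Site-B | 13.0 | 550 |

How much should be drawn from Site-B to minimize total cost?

Fill from the cheapest provider first.
Take 600 from Site-11 at 4.0 — need 1100 more.
Site-7 at 10.0: take all 700 m² — 400 still needed.
Site-B at 13.0: take 400 of its 550 — requirement met.
Site-29: unused.

400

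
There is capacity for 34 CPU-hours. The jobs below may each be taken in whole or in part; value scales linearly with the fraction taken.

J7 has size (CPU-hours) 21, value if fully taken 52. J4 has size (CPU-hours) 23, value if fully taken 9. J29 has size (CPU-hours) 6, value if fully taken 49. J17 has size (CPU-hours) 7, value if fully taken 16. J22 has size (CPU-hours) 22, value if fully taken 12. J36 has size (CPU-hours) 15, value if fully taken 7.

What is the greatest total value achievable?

117

Sort by value density: J29 49/6≈8.17, J7 52/21≈2.48, J17 16/7≈2.29, J22 12/22≈0.545, J36 7/15≈0.467, J4 9/23≈0.391.
All 6 CPU-hours of J29 fit (value 49) — 28 remain.
Take all of J7 (21 CPU-hours, value 52) — 7 CPU-hours left.
Take all of J17 (7 CPU-hours, value 16) — 0 CPU-hours left.
Total value = 117.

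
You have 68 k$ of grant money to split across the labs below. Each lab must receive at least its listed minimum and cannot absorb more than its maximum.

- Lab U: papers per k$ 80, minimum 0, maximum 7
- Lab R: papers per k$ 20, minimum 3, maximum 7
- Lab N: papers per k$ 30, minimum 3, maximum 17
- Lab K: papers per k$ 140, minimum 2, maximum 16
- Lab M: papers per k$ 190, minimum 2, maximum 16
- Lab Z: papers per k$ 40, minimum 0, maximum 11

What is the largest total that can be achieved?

6790

Meeting every minimum uses 0+3+3+2+2+0 = 10 k$, leaving 58.
Order the labs by papers per k$: Lab M 190 > Lab K 140 > Lab U 80 > Lab Z 40 > Lab N 30 > Lab R 20.
Lab M takes 14 more to reach its cap of 16 → 44 left.
Lab K takes 14 more to reach its cap of 16 → 30 left.
Give Lab U 7 more to hit its cap of 7 → 23 left.
Lab Z: +11 to 11 (cap) → 12 left.
Lab N: +12 (room for 14) → 15. Pool exhausted.
Total = 80×7 + 20×3 + 30×15 + 140×16 + 190×16 + 40×11 = 6790.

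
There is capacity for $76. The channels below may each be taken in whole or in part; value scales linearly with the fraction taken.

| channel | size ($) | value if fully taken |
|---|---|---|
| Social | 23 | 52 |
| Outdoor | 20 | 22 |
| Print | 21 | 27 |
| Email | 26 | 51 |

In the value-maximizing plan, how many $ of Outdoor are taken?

6

Best value per unit of size first: Social 52/23≈2.26, Email 51/26≈1.96, Print 27/21≈1.29, Outdoor 22/20≈1.1.
All 23 $ of Social fit (value 52) → 53 remain.
All 26 $ of Email fit (value 51) → 27 remain.
Take all of Print (21 $, value 27) → 6 $ left.
Only 6 $ remain; take 6/20 of Outdoor for value 22×6/20 = 6.6.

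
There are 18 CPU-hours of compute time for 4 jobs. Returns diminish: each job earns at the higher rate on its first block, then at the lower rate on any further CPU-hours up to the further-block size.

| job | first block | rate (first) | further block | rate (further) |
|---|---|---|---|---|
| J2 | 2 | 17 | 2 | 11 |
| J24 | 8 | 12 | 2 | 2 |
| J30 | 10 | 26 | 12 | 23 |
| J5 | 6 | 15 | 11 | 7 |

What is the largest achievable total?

444

Rank every tier by rate: J30/T1 26 > J30/T2 23 > J2/T1 17 > J5/T1 15 > J24/T1 12 > J2/T2 11 > J5/T2 7 > J24/T2 2.
J30/T1 (26): +10 — 8 left.
J30 T2 at 23: only 8 left, fill 8.
Total = 26×10 + 23×8 = 444.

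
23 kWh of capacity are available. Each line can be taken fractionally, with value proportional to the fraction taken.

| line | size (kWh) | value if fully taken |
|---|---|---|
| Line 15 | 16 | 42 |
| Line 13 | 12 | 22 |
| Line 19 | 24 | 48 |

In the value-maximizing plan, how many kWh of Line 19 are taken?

Best value per unit of size first: Line 15 42/16≈2.62, Line 19 48/24≈2, Line 13 22/12≈1.83.
All 16 kWh of Line 15 fit (value 42) → 7 remain.
Fill the last 7 kWh with part of Line 19: 7/24 of it earns 14.

7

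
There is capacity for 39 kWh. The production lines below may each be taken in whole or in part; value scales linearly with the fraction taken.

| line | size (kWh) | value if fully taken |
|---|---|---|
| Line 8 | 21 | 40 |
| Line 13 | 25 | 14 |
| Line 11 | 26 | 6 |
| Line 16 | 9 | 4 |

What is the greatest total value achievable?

Best value per unit of size first: Line 8 40/21≈1.9, Line 13 14/25≈0.56, Line 16 4/9≈0.444, Line 11 6/26≈0.231.
Line 8: take in full, 21 kWh for value 40 → 18 left.
18 kWh left: a 18/25 share of Line 13 gives 14×18/25 = 10.08.
Total value = 50.08.

50.08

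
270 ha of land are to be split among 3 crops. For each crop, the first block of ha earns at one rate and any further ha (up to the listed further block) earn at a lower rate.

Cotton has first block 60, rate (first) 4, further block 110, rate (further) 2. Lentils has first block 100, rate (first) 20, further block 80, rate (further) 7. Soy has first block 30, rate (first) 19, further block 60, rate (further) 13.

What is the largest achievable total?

3910

Rank every tier by rate: Lentils/tier1 20 > Soy/tier1 19 > Soy/tier2 13 > Lentils/tier2 7 > Cotton/tier1 4 > Cotton/tier2 2.
Lentils/tier1 (20): +100 — 170 left.
Soy tier1 at 19: fill all 30 — 140 left.
Soy/tier2 (13): +60 — 80 left.
Fill Lentils tier2 block (80 at 7) — 0 left.
Total = 20×100 + 19×30 + 13×60 + 7×80 = 3910.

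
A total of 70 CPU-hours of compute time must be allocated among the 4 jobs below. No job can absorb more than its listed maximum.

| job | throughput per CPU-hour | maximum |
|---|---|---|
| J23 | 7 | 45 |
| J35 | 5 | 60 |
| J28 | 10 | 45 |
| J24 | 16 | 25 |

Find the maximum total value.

850

Order the jobs by throughput per CPU-hour: J24 16 > J28 10 > J23 7 > J35 5.
J24 takes 25 to reach its cap of 25 → 45 left.
Give J28 45 to hit its cap of 45 → 0 left.
Total = 10×45 + 16×25 = 850.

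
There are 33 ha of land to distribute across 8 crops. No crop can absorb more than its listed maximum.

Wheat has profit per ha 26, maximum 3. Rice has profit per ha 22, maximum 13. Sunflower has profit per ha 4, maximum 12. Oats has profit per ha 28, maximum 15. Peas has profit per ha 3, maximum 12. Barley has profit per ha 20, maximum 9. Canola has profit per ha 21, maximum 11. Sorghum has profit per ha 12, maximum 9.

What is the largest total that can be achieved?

826

Highest profit per ha first: Oats 28 > Wheat 26 > Rice 22 > Canola 21 > Barley 20 > Sorghum 12 > Sunflower 4 > Peas 3.
Oats takes 15 to reach its cap of 15 — 18 left.
Wheat takes 3 to reach its cap of 3 — 15 left.
Give Rice 13 to hit its cap of 13 — 2 left.
Canola: +2 (room for 11) → 2. Pool exhausted.
Total = 26×3 + 22×13 + 28×15 + 21×2 = 826.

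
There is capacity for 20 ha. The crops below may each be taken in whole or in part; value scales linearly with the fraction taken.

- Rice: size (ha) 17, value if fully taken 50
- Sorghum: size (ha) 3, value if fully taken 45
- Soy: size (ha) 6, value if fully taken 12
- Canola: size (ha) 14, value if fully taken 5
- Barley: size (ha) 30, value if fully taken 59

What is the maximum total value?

Rank by value-to-size ratio: Sorghum 45/3≈15, Rice 50/17≈2.94, Soy 12/6≈2, Barley 59/30≈1.97, Canola 5/14≈0.357.
All 3 ha of Sorghum fit (value 45) — 17 remain.
Take all of Rice (17 ha, value 50) — 0 ha left.
Total value = 95.

95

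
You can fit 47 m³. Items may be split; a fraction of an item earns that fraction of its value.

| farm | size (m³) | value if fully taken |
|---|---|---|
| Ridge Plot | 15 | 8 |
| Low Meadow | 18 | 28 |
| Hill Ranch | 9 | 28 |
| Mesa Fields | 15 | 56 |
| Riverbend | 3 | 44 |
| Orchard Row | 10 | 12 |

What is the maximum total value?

158.4

Best value per unit of size first: Riverbend 44/3≈14.7, Mesa Fields 56/15≈3.73, Hill Ranch 28/9≈3.11, Low Meadow 28/18≈1.56, Orchard Row 12/10≈1.2, Ridge Plot 8/15≈0.533.
Take all of Riverbend (3 m³, value 44) ; 44 m³ left.
Take all of Mesa Fields (15 m³, value 56) ; 29 m³ left.
Hill Ranch: take in full, 9 m³ for value 28 ; 20 left.
Low Meadow: take in full, 18 m³ for value 28 ; 2 left.
Only 2 m³ remain; take 2/10 of Orchard Row for value 12×2/10 = 2.4.
Total value = 158.4.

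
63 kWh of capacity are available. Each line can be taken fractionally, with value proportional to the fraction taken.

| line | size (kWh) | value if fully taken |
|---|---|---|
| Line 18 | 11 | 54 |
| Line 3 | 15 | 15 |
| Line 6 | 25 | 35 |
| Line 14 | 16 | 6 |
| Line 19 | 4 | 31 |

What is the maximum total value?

138

Best value per unit of size first: Line 19 31/4≈7.75, Line 18 54/11≈4.91, Line 6 35/25≈1.4, Line 3 15/15≈1, Line 14 6/16≈0.375.
Line 19: take in full, 4 kWh for value 31 ; 59 left.
Line 18: take in full, 11 kWh for value 54 ; 48 left.
Take all of Line 6 (25 kWh, value 35) ; 23 kWh left.
Line 3: take in full, 15 kWh for value 15 ; 8 left.
Only 8 kWh remain; take 8/16 of Line 14 for value 6×8/16 = 3.
Total value = 138.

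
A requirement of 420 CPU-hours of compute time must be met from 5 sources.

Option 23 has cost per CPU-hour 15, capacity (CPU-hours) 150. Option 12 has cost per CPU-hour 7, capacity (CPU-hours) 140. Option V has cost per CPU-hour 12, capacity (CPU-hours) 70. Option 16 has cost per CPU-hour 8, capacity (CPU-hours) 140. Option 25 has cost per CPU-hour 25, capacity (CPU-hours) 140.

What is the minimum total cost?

3990

Fill from the cheapest source first.
Option 12 at 7: take all 140 CPU-hours ; 280 still needed.
Option 16 at 8: take all 140 CPU-hours ; 140 still needed.
Option V at 12: take all 70 CPU-hours ; 70 still needed.
Option 23 (15): take the remaining 70 ; done.
Option 25: unused.
Cost = 140×7 + 140×8 + 70×12 + 70×15 = 3990.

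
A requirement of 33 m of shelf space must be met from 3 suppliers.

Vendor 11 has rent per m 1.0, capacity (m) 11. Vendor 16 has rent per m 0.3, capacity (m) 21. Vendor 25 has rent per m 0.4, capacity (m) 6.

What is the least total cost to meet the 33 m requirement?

14.7

Cheapest first:
Vendor 16 at 0.3: take all 21 m ; 12 still needed.
Vendor 25 (0.4): use full 6 ; 6 m to go.
Vendor 11 at 1.0: take 6 of its 11 ; requirement met.
Cost = 21×0.3 + 6×0.4 + 6×1.0 = 14.7.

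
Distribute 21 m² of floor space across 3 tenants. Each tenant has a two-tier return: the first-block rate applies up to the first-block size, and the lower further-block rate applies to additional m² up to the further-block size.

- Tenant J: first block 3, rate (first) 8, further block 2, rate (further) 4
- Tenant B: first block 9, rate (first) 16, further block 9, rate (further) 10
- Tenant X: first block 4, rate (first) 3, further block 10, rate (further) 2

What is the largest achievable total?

Order all 6 blocks by rate: Tenant B/first 16 > Tenant B/second 10 > Tenant J/first 8 > Tenant J/second 4 > Tenant X/first 3 > Tenant X/second 2.
Tenant B first at 16: fill all 9 ; 12 left.
Tenant B second at 10: fill all 9 ; 3 left.
Tenant J/first (8): +3 ; 0 left.
Total = 16×9 + 10×9 + 8×3 = 258.

258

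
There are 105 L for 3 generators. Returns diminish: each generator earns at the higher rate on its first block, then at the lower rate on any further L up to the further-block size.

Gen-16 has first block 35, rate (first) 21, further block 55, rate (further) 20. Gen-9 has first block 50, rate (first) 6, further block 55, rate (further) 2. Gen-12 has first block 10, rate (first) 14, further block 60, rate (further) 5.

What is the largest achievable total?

Treat each block as its own option and order by rate: Gen-16/tier1 21 > Gen-16/tier2 20 > Gen-12/tier1 14 > Gen-9/tier1 6 > Gen-12/tier2 5 > Gen-9/tier2 2.
Gen-16 tier1 at 21: fill all 35 ; 70 left.
Gen-16 tier2 at 20: fill all 55 ; 15 left.
Gen-12 tier1 at 14: fill all 10 ; 5 left.
5 remain; put them into Gen-9 tier1 at 6.
Total = 21×35 + 20×55 + 14×10 + 6×5 = 2005.

2005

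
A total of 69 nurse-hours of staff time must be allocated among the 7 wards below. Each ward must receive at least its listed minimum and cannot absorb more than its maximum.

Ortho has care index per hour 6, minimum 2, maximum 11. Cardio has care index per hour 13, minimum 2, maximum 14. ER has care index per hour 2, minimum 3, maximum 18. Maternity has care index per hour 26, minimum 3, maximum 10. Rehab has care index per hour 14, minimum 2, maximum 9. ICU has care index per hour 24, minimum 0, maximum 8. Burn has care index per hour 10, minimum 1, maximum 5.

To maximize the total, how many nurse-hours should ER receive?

Meeting every minimum uses 2+2+3+3+2+0+1 = 13 nurse-hours, leaving 56.
Highest care index per hour first: Maternity 26 > ICU 24 > Rehab 14 > Cardio 13 > Burn 10 > Ortho 6 > ER 2.
Maternity takes 7 more to reach its cap of 10 ; 49 left.
ICU takes 8 more to reach its cap of 8 ; 41 left.
Rehab: +7 to 9 (cap) ; 34 left.
Cardio: +12 to 14 (cap) ; 22 left.
Give Burn 4 more to hit its cap of 5 ; 18 left.
Ortho takes 9 more to reach its cap of 11 ; 9 left.
ER has room for 15 more but only 9 remain, so it gets 12.

12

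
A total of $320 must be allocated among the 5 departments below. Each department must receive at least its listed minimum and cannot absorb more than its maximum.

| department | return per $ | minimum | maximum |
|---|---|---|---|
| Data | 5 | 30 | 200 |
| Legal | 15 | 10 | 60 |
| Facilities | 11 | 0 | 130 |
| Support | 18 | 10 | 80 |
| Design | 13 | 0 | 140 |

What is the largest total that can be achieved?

Meeting every minimum uses 30+10+0+10+0 = 50 $, leaving 270.
Order the departments by return per $: Support 18 > Legal 15 > Design 13 > Facilities 11 > Data 5.
Support takes 70 more to reach its cap of 80 ; 200 left.
Legal: +50 to 60 (cap) ; 150 left.
Design: +140 to 140 (cap) ; 10 left.
Only 10 left; Facilities takes them to reach 10.
Total = 5×30 + 15×60 + 11×10 + 18×80 + 13×140 = 4420.

4420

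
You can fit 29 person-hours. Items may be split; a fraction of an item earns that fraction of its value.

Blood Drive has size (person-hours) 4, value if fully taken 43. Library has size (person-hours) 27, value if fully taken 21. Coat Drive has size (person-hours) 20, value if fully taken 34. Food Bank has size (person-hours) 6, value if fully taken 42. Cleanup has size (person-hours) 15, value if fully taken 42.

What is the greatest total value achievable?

Rank by value-to-size ratio: Blood Drive 43/4≈10.8, Food Bank 42/6≈7, Cleanup 42/15≈2.8, Coat Drive 34/20≈1.7, Library 21/27≈0.778.
All 4 person-hours of Blood Drive fit (value 43) → 25 remain.
Take all of Food Bank (6 person-hours, value 42) → 19 person-hours left.
Take all of Cleanup (15 person-hours, value 42) → 4 person-hours left.
4 person-hours left: a 4/20 share of Coat Drive gives 34×4/20 = 6.8.
Total value = 133.8.

133.8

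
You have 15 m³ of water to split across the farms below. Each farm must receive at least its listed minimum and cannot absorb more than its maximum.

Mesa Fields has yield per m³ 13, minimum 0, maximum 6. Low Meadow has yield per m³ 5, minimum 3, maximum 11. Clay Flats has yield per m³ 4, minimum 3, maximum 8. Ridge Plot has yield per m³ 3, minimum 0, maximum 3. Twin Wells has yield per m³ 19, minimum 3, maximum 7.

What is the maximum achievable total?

186

Meeting every minimum uses 0+3+3+0+3 = 9 m³, leaving 6.
Rank by yield per m³: Twin Wells 19 > Mesa Fields 13 > Low Meadow 5 > Clay Flats 4 > Ridge Plot 3.
Give Twin Wells 4 more to hit its cap of 7 ; 2 left.
Only 2 left; Mesa Fields takes them to reach 2.
Total = 13×2 + 5×3 + 4×3 + 19×7 = 186.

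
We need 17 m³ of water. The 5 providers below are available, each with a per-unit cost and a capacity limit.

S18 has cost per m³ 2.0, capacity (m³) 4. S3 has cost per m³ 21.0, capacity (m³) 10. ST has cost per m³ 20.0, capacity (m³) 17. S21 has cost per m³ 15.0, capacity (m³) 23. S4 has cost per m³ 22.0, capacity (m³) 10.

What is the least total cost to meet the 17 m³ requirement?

203

Use providers in increasing cost order.
S18 (2.0): use full 4 ; 13 m³ to go.
Take 13 from S21 at 15.0 to finish.
ST, S3, S4: unused.
Cost = 4×2.0 + 13×15.0 = 203.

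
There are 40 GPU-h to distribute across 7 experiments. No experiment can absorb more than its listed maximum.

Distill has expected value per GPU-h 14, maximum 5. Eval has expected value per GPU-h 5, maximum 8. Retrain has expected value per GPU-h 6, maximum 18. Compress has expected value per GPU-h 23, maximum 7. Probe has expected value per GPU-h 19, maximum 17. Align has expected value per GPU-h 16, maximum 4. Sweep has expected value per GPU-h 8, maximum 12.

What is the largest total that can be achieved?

674

Rank by expected value per GPU-h: Compress 23 > Probe 19 > Align 16 > Distill 14 > Sweep 8 > Retrain 6 > Eval 5.
Compress takes 7 to reach its cap of 7 ; 33 left.
Probe: +17 to 17 (cap) ; 16 left.
Give Align 4 to hit its cap of 4 ; 12 left.
Give Distill 5 to hit its cap of 5 ; 7 left.
Sweep: +7 (room for 12) → 7. Pool exhausted.
Total = 14×5 + 23×7 + 19×17 + 16×4 + 8×7 = 674.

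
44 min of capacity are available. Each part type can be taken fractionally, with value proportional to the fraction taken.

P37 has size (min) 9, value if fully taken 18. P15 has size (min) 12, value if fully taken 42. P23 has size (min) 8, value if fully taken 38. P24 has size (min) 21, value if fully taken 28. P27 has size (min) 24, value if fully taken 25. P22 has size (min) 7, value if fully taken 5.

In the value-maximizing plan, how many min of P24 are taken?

Sort by value density: P23 38/8≈4.75, P15 42/12≈3.5, P37 18/9≈2, P24 28/21≈1.33, P27 25/24≈1.04, P22 5/7≈0.714.
P23: take in full, 8 min for value 38 — 36 left.
All 12 min of P15 fit (value 42) — 24 remain.
Take all of P37 (9 min, value 18) — 15 min left.
Fill the last 15 min with part of P24: 15/21 of it earns 20.

15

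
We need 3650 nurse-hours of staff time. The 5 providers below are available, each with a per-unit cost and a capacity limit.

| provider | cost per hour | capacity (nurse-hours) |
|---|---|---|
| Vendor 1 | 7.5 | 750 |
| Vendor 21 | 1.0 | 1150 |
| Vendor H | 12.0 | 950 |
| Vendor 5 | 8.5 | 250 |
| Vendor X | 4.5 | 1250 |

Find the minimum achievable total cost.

Cheapest first:
Take 1150 from Vendor 21 at 1.0 — need 2500 more.
Vendor X at 4.5: take all 1250 nurse-hours — 1250 still needed.
Take 750 from Vendor 1 at 7.5 — need 500 more.
Vendor 5 (8.5): use full 250 — 250 nurse-hours to go.
Take 250 from Vendor H at 12.0 to finish.
Cost = 1150×1.0 + 1250×4.5 + 750×7.5 + 250×8.5 + 250×12.0 = 17525.

17525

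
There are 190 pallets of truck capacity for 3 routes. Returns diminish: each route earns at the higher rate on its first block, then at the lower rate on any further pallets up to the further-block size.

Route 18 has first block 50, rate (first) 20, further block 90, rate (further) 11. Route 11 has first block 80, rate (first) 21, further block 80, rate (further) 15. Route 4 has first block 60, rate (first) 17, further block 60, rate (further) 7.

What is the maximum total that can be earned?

3700

Order all 6 blocks by rate: Route 11/tier1 21 > Route 18/tier1 20 > Route 4/tier1 17 > Route 11/tier2 15 > Route 18/tier2 11 > Route 4/tier2 7.
Route 11/tier1 (21): +80 — 110 left.
Fill Route 18 tier1 block (50 at 20) — 60 left.
Fill Route 4 tier1 block (60 at 17) — 0 left.
Total = 21×80 + 20×50 + 17×60 = 3700.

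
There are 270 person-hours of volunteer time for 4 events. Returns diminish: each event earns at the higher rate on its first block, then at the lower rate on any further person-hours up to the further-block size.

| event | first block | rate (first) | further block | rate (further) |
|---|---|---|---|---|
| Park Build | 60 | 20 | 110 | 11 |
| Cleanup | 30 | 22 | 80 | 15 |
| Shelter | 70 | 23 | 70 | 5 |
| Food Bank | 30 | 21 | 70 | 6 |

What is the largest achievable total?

5300

Order all 8 blocks by rate: Shelter/T1 23 > Cleanup/T1 22 > Food Bank/T1 21 > Park Build/T1 20 > Cleanup/T2 15 > Park Build/T2 11 > Food Bank/T2 6 > Shelter/T2 5.
Fill Shelter T1 block (70 at 23) → 200 left.
Cleanup T1 at 22: fill all 30 → 170 left.
Food Bank T1 at 21: fill all 30 → 140 left.
Park Build T1 at 20: fill all 60 → 80 left.
Fill Cleanup T2 block (80 at 15) → 0 left.
Total = 23×70 + 22×30 + 21×30 + 20×60 + 15×80 = 5300.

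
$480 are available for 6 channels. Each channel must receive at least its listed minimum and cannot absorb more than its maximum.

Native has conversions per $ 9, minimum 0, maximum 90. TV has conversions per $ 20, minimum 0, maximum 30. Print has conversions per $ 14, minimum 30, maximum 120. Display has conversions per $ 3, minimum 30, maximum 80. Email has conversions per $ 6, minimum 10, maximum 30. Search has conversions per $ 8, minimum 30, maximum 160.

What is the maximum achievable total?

4700

Meeting every minimum uses 0+0+30+30+10+30 = 100 $, leaving 380.
Rank by conversions per $: TV 20 > Print 14 > Native 9 > Search 8 > Email 6 > Display 3.
TV takes 30 more to reach its cap of 30 — 350 left.
Print takes 90 more to reach its cap of 120 — 260 left.
Give Native 90 more to hit its cap of 90 — 170 left.
Search: +130 to 160 (cap) — 40 left.
Email takes 20 more to reach its cap of 30 — 20 left.
Display: +20 (room for 50) → 50. Pool exhausted.
Total = 9×90 + 20×30 + 14×120 + 3×50 + 6×30 + 8×160 = 4700.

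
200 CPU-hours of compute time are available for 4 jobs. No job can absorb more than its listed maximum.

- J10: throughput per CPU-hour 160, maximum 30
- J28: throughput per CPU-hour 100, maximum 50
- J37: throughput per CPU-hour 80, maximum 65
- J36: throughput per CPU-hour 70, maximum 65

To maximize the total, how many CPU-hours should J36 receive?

55

Rank by throughput per CPU-hour: J10 160 > J28 100 > J37 80 > J36 70.
Give J10 30 to hit its cap of 30 → 170 left.
Give J28 50 to hit its cap of 50 → 120 left.
Give J37 65 to hit its cap of 65 → 55 left.
J36 has room for 65 but only 55 remain, so it gets 55.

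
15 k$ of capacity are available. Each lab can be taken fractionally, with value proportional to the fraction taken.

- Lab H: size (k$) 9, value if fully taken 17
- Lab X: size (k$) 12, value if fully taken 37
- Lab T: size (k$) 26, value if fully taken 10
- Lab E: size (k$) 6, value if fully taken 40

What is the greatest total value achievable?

Rank by value-to-size ratio: Lab E 40/6≈6.67, Lab X 37/12≈3.08, Lab H 17/9≈1.89, Lab T 10/26≈0.385.
Take all of Lab E (6 k$, value 40) → 9 k$ left.
Fill the last 9 k$ with part of Lab X: 9/12 of it earns 27.75.
Total value = 67.75.

67.75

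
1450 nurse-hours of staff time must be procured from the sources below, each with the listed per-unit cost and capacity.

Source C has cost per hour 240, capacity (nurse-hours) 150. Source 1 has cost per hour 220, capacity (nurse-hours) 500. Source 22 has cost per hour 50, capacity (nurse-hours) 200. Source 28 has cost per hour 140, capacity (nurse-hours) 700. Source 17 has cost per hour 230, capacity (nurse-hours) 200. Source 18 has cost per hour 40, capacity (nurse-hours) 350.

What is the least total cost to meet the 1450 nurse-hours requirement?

Fill from the cheapest source first.
Source 18 at 40: take all 350 nurse-hours — 1100 still needed.
Source 22 (50): use full 200 — 900 nurse-hours to go.
Take 700 from Source 28 at 140 — need 200 more.
Source 1 (220): take the remaining 200 — done.
Source 17, Source C: unused.
Cost = 350×40 + 200×50 + 700×140 + 200×220 = 166000.

166000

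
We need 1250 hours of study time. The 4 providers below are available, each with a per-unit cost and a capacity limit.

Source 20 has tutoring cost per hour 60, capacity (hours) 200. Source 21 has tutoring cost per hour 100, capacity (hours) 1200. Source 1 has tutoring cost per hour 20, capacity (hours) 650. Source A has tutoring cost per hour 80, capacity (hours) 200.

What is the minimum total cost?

61000

Use providers in increasing cost order.
Source 1 at 20: take all 650 hours ; 600 still needed.
Take 200 from Source 20 at 60 ; need 400 more.
Take 200 from Source A at 80 ; need 200 more.
Source 21 at 100: take 200 of its 1200 ; requirement met.
Cost = 650×20 + 200×60 + 200×80 + 200×100 = 61000.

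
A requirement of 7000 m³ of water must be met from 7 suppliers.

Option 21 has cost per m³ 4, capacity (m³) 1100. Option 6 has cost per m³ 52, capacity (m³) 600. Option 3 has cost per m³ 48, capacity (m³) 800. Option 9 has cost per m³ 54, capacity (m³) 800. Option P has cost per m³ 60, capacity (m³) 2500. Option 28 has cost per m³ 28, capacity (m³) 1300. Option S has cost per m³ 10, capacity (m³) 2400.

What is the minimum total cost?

177600

Use suppliers in increasing cost order.
Take 1100 from Option 21 at 4 ; need 5900 more.
Option S (10): use full 2400 ; 3500 m³ to go.
Option 28 at 28: take all 1300 m³ ; 2200 still needed.
Option 3 at 48: take all 800 m³ ; 1400 still needed.
Take 600 from Option 6 at 52 ; need 800 more.
Take 800 from Option 9 at 54 ; need 0 more.
Option P: unused.
Cost = 1100×4 + 2400×10 + 1300×28 + 800×48 + 600×52 + 800×54 = 177600.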